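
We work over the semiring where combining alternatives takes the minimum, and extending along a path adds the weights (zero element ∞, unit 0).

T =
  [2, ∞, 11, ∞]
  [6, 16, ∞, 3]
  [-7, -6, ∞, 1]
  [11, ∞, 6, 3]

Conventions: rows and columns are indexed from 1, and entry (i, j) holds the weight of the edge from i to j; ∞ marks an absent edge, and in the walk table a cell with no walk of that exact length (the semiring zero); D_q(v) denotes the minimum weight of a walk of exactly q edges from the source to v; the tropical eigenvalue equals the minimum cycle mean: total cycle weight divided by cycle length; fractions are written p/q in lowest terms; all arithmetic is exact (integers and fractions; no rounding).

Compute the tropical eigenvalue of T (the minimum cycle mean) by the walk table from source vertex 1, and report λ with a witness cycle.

q=0: [0, ∞, ∞, ∞]
q=1: [2, ∞, 11, ∞]
q=2: [4, 5, 13, 12]
q=3: [6, 7, 15, 8]
q=4: [8, 9, 14, 10]
Optimal cycle mean attained by: cycle 2->4->3->2, total 3 + 6 + (-6), length 3.
Answer: λ = 1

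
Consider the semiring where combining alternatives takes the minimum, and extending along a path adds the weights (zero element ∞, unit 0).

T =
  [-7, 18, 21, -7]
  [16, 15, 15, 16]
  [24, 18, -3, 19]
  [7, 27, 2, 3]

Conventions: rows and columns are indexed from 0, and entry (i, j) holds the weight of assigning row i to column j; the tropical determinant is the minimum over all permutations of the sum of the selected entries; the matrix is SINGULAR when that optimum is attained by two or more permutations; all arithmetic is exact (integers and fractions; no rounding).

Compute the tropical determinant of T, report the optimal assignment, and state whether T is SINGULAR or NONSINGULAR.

σ = (0, 1, 2, 3): (-7) + 15 + (-3) + 3 = 8
σ = (0, 1, 3, 2): (-7) + 15 + 19 + 2 = 29
σ = (0, 2, 1, 3): (-7) + 15 + 18 + 3 = 29
σ = (0, 2, 3, 1): (-7) + 15 + 19 + 27 = 54
σ = (0, 3, 1, 2): (-7) + 16 + 18 + 2 = 29
σ = (0, 3, 2, 1): (-7) + 16 + (-3) + 27 = 33
σ = (1, 0, 2, 3): 18 + 16 + (-3) + 3 = 34
σ = (1, 0, 3, 2): 18 + 16 + 19 + 2 = 55
σ = (1, 2, 0, 3): 18 + 15 + 24 + 3 = 60
σ = (1, 2, 3, 0): 18 + 15 + 19 + 7 = 59
σ = (1, 3, 0, 2): 18 + 16 + 24 + 2 = 60
σ = (1, 3, 2, 0): 18 + 16 + (-3) + 7 = 38
σ = (2, 0, 1, 3): 21 + 16 + 18 + 3 = 58
σ = (2, 0, 3, 1): 21 + 16 + 19 + 27 = 83
σ = (2, 1, 0, 3): 21 + 15 + 24 + 3 = 63
σ = (2, 1, 3, 0): 21 + 15 + 19 + 7 = 62
σ = (2, 3, 0, 1): 21 + 16 + 24 + 27 = 88
σ = (2, 3, 1, 0): 21 + 16 + 18 + 7 = 62
σ = (3, 0, 1, 2): (-7) + 16 + 18 + 2 = 29
σ = (3, 0, 2, 1): (-7) + 16 + (-3) + 27 = 33
σ = (3, 1, 0, 2): (-7) + 15 + 24 + 2 = 34
σ = (3, 1, 2, 0): (-7) + 15 + (-3) + 7 = 12
σ = (3, 2, 0, 1): (-7) + 15 + 24 + 27 = 59
σ = (3, 2, 1, 0): (-7) + 15 + 18 + 7 = 33
Optimal value attained by: σ = (0, 1, 2, 3).
Answer: det⊕(T) = 8; verdict: NONSINGULAR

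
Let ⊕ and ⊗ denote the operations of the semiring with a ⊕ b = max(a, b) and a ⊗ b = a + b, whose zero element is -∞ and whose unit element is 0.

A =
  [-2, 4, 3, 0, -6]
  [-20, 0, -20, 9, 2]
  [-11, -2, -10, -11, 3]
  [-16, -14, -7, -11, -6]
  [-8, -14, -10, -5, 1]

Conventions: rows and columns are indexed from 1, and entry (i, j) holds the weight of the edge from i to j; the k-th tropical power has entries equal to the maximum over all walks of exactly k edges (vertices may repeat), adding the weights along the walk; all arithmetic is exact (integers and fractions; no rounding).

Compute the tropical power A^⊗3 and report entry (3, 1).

A^⊗2:
  [-4, 4, 1, 13, 6]
  [-6, 0, 2, 9, 3]
  [-5, -2, -7, 7, 4]
  [-14, -9, -13, -5, -4]
  [-7, -4, -5, -4, 2]
A^⊗3:
  [-2, 4, 6, 13, 7]
  [-5, 0, 2, 9, 5]
  [-4, -1, 0, 7, 5]
  [-12, -9, -11, 0, -3]
  [-6, -3, -4, 5, 3]
Key observation: the optimum is the walk 3->5->5->1, with weight 3 + 1 + (-8) = -4.
Optimal value attained by: walk 3->5->5->1.
Answer: (A^⊗3)[3][1] = -4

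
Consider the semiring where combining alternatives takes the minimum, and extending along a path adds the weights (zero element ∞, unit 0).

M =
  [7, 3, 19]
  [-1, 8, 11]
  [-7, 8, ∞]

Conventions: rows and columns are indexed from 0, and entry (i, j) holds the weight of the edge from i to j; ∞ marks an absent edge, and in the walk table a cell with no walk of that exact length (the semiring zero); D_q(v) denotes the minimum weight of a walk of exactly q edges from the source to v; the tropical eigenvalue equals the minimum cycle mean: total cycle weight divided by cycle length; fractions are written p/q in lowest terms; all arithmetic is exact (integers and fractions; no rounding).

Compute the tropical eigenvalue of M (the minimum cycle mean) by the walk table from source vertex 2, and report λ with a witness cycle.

q=0: [∞, ∞, 0]
q=1: [-7, 8, ∞]
q=2: [0, -4, 12]
q=3: [-5, 3, 7]
Optimal cycle mean attained by: cycle 0->1->0, total 3 + (-1), length 2.
Answer: λ = 1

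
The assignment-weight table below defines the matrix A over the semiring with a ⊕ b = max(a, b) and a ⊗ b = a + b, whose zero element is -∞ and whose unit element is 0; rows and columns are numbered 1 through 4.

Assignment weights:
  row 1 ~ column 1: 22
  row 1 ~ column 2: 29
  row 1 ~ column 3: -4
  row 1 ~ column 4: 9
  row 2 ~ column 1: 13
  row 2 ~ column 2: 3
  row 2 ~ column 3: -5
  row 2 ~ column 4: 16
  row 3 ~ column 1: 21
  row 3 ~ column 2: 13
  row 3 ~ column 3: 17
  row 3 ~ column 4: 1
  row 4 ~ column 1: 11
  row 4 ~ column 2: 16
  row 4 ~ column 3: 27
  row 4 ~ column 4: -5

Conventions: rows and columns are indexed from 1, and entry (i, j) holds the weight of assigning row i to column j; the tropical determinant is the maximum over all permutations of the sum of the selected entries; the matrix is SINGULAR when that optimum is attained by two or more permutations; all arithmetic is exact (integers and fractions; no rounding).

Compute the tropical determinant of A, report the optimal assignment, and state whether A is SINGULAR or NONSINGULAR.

σ = (1, 2, 3, 4): 22 + 3 + 17 + (-5) = 37
σ = (1, 2, 4, 3): 22 + 3 + 1 + 27 = 53
σ = (1, 3, 2, 4): 22 + (-5) + 13 + (-5) = 25
σ = (1, 3, 4, 2): 22 + (-5) + 1 + 16 = 34
σ = (1, 4, 2, 3): 22 + 16 + 13 + 27 = 78
σ = (1, 4, 3, 2): 22 + 16 + 17 + 16 = 71
σ = (2, 1, 3, 4): 29 + 13 + 17 + (-5) = 54
σ = (2, 1, 4, 3): 29 + 13 + 1 + 27 = 70
σ = (2, 3, 1, 4): 29 + (-5) + 21 + (-5) = 40
σ = (2, 3, 4, 1): 29 + (-5) + 1 + 11 = 36
σ = (2, 4, 1, 3): 29 + 16 + 21 + 27 = 93
σ = (2, 4, 3, 1): 29 + 16 + 17 + 11 = 73
σ = (3, 1, 2, 4): (-4) + 13 + 13 + (-5) = 17
σ = (3, 1, 4, 2): (-4) + 13 + 1 + 16 = 26
σ = (3, 2, 1, 4): (-4) + 3 + 21 + (-5) = 15
σ = (3, 2, 4, 1): (-4) + 3 + 1 + 11 = 11
σ = (3, 4, 1, 2): (-4) + 16 + 21 + 16 = 49
σ = (3, 4, 2, 1): (-4) + 16 + 13 + 11 = 36
σ = (4, 1, 2, 3): 9 + 13 + 13 + 27 = 62
σ = (4, 1, 3, 2): 9 + 13 + 17 + 16 = 55
σ = (4, 2, 1, 3): 9 + 3 + 21 + 27 = 60
σ = (4, 2, 3, 1): 9 + 3 + 17 + 11 = 40
σ = (4, 3, 1, 2): 9 + (-5) + 21 + 16 = 41
σ = (4, 3, 2, 1): 9 + (-5) + 13 + 11 = 28
Optimal value attained by: σ = (2, 4, 1, 3).
Answer: det⊕(A) = 93; verdict: NONSINGULAR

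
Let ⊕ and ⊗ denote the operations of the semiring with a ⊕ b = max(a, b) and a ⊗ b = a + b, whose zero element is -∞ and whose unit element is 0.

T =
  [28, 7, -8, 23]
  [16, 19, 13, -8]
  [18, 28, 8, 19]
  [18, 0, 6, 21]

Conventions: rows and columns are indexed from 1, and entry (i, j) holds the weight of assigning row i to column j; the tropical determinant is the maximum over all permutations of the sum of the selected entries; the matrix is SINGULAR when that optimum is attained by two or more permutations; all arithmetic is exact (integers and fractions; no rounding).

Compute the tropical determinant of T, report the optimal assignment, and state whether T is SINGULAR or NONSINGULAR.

σ = (1, 2, 3, 4): 28 + 19 + 8 + 21 = 76
σ = (1, 2, 4, 3): 28 + 19 + 19 + 6 = 72
σ = (1, 3, 2, 4): 28 + 13 + 28 + 21 = 90
σ = (1, 3, 4, 2): 28 + 13 + 19 + 0 = 60
σ = (1, 4, 2, 3): 28 + (-8) + 28 + 6 = 54
σ = (1, 4, 3, 2): 28 + (-8) + 8 + 0 = 28
σ = (2, 1, 3, 4): 7 + 16 + 8 + 21 = 52
σ = (2, 1, 4, 3): 7 + 16 + 19 + 6 = 48
σ = (2, 3, 1, 4): 7 + 13 + 18 + 21 = 59
σ = (2, 3, 4, 1): 7 + 13 + 19 + 18 = 57
σ = (2, 4, 1, 3): 7 + (-8) + 18 + 6 = 23
σ = (2, 4, 3, 1): 7 + (-8) + 8 + 18 = 25
σ = (3, 1, 2, 4): (-8) + 16 + 28 + 21 = 57
σ = (3, 1, 4, 2): (-8) + 16 + 19 + 0 = 27
σ = (3, 2, 1, 4): (-8) + 19 + 18 + 21 = 50
σ = (3, 2, 4, 1): (-8) + 19 + 19 + 18 = 48
σ = (3, 4, 1, 2): (-8) + (-8) + 18 + 0 = 2
σ = (3, 4, 2, 1): (-8) + (-8) + 28 + 18 = 30
σ = (4, 1, 2, 3): 23 + 16 + 28 + 6 = 73
σ = (4, 1, 3, 2): 23 + 16 + 8 + 0 = 47
σ = (4, 2, 1, 3): 23 + 19 + 18 + 6 = 66
σ = (4, 2, 3, 1): 23 + 19 + 8 + 18 = 68
σ = (4, 3, 1, 2): 23 + 13 + 18 + 0 = 54
σ = (4, 3, 2, 1): 23 + 13 + 28 + 18 = 82
Optimal value attained by: σ = (1, 3, 2, 4).
Answer: det⊕(T) = 90; verdict: NONSINGULAR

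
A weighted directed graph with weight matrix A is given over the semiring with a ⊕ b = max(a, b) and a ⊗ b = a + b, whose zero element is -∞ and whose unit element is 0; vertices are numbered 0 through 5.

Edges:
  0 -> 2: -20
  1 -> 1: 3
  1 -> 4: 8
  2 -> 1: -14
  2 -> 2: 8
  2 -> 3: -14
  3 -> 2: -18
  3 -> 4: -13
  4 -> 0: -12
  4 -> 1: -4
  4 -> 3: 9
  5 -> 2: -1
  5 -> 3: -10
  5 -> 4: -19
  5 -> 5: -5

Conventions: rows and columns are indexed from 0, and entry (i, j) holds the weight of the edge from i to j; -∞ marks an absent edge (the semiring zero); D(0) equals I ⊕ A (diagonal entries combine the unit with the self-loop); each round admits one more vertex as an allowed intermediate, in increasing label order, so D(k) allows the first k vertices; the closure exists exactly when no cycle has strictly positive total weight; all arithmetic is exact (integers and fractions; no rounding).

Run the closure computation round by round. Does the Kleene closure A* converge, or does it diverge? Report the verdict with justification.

Detection: at round 0, diagonal entry (1, 1) turns strictly positive.
Key observation: the cycle 1->1 has total weight 3, which is strictly positive.
Answer: DIVERGES — positive cycle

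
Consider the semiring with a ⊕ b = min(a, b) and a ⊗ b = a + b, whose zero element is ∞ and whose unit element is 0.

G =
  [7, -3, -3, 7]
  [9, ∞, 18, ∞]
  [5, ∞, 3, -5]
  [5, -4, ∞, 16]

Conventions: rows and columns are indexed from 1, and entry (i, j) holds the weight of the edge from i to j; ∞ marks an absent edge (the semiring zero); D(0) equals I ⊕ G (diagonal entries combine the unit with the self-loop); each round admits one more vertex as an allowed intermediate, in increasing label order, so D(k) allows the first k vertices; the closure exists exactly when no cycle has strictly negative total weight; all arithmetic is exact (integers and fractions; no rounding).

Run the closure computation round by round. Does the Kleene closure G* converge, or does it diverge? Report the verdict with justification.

D(0):
  [0, -3, -3, 7]
  [9, 0, 18, ∞]
  [5, ∞, 0, -5]
  [5, -4, ∞, 0]
D(1):
  [0, -3, -3, 7]
  [9, 0, 6, 16]
  [5, 2, 0, -5]
  [5, -4, 2, 0]
D(2):
  [0, -3, -3, 7]
  [9, 0, 6, 16]
  [5, 2, 0, -5]
  [5, -4, 2, 0]
Detection: at round 3, diagonal entry (4, 4) turns strictly negative.
Key observation: the cycle 4->1->3->4 has total weight 5 + (-3) + (-5), which is strictly negative.
Answer: DIVERGES — negative cycle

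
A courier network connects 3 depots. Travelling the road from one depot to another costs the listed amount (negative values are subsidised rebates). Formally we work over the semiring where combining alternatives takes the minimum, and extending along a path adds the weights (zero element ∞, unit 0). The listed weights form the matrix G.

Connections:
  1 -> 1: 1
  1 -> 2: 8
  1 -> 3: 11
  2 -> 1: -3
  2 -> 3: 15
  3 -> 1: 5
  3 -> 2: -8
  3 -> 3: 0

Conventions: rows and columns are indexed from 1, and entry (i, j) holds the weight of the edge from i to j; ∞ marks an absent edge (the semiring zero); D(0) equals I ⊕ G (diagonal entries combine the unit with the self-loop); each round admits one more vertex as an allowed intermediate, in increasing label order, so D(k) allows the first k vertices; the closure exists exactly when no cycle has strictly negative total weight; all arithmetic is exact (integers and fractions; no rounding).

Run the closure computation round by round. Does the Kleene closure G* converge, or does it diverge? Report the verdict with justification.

D(0):
  [0, 8, 11]
  [-3, 0, 15]
  [5, -8, 0]
D(1):
  [0, 8, 11]
  [-3, 0, 8]
  [5, -8, 0]
D(2):
  [0, 8, 11]
  [-3, 0, 8]
  [-11, -8, 0]
D(3):
  [0, 3, 11]
  [-3, 0, 8]
  [-11, -8, 0]
Key observation: every diagonal entry stays at the unit through all rounds, so no improving cycle exists.
Answer: CONVERGES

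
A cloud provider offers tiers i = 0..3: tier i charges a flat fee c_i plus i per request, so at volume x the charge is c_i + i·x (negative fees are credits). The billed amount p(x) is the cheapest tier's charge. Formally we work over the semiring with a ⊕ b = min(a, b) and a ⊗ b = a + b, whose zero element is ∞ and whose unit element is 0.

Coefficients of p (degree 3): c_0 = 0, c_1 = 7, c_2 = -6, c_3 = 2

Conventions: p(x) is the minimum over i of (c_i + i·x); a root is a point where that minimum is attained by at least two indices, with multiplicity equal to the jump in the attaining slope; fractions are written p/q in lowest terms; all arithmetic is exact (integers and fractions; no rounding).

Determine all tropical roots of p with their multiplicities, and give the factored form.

hull edge (i=0, c=0) to (i=2, c=-6): slope -3, span 2
hull edge (i=2, c=-6) to (i=3, c=2): slope 8, span 1
Factored form: p(x) = 2 ⊗ (x ⊕ (-8)) ⊗ (x ⊕ 3) ⊗ (x ⊕ 3)
Answer: roots = -8 (mult 1), 3 (mult 2)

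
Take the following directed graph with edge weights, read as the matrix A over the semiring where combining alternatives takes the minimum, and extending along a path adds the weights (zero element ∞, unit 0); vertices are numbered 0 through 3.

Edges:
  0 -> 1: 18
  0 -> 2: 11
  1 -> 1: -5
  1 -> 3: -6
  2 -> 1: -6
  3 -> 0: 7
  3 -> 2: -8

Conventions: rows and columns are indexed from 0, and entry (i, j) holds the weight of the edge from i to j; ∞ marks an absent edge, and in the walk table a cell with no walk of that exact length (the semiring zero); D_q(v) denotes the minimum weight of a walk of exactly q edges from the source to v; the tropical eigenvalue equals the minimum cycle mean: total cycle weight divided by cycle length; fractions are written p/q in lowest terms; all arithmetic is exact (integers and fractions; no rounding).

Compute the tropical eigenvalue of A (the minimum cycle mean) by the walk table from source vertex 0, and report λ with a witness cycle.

q=0: [0, ∞, ∞, ∞]
q=1: [∞, 18, 11, ∞]
q=2: [∞, 5, ∞, 12]
q=3: [19, 0, 4, -1]
q=4: [6, -5, -9, -6]
Optimal cycle mean attained by: cycle 1->3->2->1, total (-6) + (-8) + (-6), length 3.
Answer: λ = -20/3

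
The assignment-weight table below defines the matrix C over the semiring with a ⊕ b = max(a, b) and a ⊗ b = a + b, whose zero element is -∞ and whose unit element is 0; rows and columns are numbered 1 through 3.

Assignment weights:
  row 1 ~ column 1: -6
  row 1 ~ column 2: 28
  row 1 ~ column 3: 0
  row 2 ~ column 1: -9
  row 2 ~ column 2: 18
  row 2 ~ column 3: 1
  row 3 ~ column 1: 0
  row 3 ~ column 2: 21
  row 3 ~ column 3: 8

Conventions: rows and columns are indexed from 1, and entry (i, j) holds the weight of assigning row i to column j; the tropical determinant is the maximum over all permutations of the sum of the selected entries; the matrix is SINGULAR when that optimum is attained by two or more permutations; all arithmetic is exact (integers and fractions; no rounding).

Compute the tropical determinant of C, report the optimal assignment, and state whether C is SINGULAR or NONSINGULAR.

σ = (1, 2, 3): (-6) + 18 + 8 = 20
σ = (1, 3, 2): (-6) + 1 + 21 = 16
σ = (2, 1, 3): 28 + (-9) + 8 = 27
σ = (2, 3, 1): 28 + 1 + 0 = 29
σ = (3, 1, 2): 0 + (-9) + 21 = 12
σ = (3, 2, 1): 0 + 18 + 0 = 18
Optimal value attained by: σ = (2, 3, 1).
Answer: det⊕(C) = 29; verdict: NONSINGULAR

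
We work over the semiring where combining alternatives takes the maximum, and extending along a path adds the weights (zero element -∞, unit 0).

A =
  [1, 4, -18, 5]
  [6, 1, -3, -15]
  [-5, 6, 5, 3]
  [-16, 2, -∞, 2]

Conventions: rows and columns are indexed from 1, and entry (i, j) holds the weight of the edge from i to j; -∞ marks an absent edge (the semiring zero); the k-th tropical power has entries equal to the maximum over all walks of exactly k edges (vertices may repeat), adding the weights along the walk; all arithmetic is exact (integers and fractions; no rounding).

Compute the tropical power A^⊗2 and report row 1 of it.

A^⊗2:
  [10, 7, 1, 7]
  [7, 10, 2, 11]
  [12, 11, 10, 8]
  [8, 4, -1, 4]
Answer: row 1 of A^⊗2 = [10, 7, 1, 7]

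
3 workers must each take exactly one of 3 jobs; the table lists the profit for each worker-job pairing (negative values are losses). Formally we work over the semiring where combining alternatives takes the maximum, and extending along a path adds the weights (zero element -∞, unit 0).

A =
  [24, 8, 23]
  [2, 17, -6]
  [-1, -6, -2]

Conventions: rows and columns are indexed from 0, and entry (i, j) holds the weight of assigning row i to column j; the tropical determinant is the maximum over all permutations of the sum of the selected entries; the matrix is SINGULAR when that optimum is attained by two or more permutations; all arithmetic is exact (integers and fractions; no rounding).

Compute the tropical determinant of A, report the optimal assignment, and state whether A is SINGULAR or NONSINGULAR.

σ = (0, 1, 2): 24 + 17 + (-2) = 39
σ = (0, 2, 1): 24 + (-6) + (-6) = 12
σ = (1, 0, 2): 8 + 2 + (-2) = 8
σ = (1, 2, 0): 8 + (-6) + (-1) = 1
σ = (2, 0, 1): 23 + 2 + (-6) = 19
σ = (2, 1, 0): 23 + 17 + (-1) = 39
Optimal value attained by: σ = (0, 1, 2).
Answer: det⊕(A) = 39; verdict: SINGULAR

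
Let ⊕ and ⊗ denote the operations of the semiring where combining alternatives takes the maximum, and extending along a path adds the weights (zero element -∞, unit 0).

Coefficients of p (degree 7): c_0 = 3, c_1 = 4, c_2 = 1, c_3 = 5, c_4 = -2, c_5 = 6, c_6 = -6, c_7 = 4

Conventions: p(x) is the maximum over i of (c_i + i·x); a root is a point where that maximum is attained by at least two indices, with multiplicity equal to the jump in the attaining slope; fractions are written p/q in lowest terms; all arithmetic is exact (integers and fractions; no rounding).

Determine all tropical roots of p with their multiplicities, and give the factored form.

hull edge (i=0, c=3) to (i=1, c=4): slope 1, span 1
hull edge (i=1, c=4) to (i=5, c=6): slope 1/2, span 4
hull edge (i=5, c=6) to (i=7, c=4): slope -1, span 2
Factored form: p(x) = 4 ⊗ (x ⊕ (-1)) ⊗ (x ⊕ (-1/2)) ⊗ (x ⊕ (-1/2)) ⊗ (x ⊕ (-1/2)) ⊗ (x ⊕ (-1/2)) ⊗ (x ⊕ 1) ⊗ (x ⊕ 1)
Answer: roots = -1 (mult 1), -1/2 (mult 4), 1 (mult 2)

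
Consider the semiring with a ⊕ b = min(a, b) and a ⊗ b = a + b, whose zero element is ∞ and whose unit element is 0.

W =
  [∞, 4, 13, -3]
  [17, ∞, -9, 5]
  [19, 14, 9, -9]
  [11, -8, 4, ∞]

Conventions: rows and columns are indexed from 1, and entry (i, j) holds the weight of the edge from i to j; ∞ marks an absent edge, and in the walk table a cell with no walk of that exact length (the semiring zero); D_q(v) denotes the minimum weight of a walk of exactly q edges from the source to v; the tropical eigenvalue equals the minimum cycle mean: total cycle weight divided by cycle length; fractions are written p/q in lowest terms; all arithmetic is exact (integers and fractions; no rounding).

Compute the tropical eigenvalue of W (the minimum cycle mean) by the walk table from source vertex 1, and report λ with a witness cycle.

q=0: [0, ∞, ∞, ∞]
q=1: [∞, 4, 13, -3]
q=2: [8, -11, -5, 4]
q=3: [6, -4, -20, -14]
q=4: [-3, -22, -13, -29]
Optimal cycle mean attained by: cycle 2->3->4->2, total (-9) + (-9) + (-8), length 3.
Answer: λ = -26/3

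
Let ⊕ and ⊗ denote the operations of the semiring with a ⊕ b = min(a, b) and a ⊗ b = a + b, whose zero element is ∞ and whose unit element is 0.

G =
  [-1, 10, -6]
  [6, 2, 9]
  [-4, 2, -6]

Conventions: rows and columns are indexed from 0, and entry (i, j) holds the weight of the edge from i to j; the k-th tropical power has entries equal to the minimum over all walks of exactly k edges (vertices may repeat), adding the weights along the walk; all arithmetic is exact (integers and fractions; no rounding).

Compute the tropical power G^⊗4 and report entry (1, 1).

G^⊗2:
  [-10, -4, -12]
  [5, 4, 0]
  [-10, -4, -12]
G^⊗3:
  [-16, -10, -18]
  [-4, 2, -6]
  [-16, -10, -18]
G^⊗4:
  [-22, -16, -24]
  [-10, -4, -12]
  [-22, -16, -24]
Key observation: the optimum is the walk 1->0->2->2->1, with weight 6 + (-6) + (-6) + 2 = -4.
Optimal value attained by: walk 1->0->2->2->1.
Answer: (G^⊗4)[1][1] = -4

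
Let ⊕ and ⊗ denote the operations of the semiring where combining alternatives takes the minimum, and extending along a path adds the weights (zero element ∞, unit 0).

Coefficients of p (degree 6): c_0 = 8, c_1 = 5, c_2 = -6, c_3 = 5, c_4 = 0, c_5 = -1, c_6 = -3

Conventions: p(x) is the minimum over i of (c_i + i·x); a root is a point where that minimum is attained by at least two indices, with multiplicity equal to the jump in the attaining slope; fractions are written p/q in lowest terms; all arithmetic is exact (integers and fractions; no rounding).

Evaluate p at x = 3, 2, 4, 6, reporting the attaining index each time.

p(3) = min(8+0·3=8, 5+1·3=8, -6+2·3=0, 5+3·3=14, 0+4·3=12, -1+5·3=14, -3+6·3=15) = 0 (attained by i=2)
p(2) = min(8+0·2=8, 5+1·2=7, -6+2·2=-2, 5+3·2=11, 0+4·2=8, -1+5·2=9, -3+6·2=9) = -2 (attained by i=2)
p(4) = min(8+0·4=8, 5+1·4=9, -6+2·4=2, 5+3·4=17, 0+4·4=16, -1+5·4=19, -3+6·4=21) = 2 (attained by i=2)
p(6) = min(8+0·6=8, 5+1·6=11, -6+2·6=6, 5+3·6=23, 0+4·6=24, -1+5·6=29, -3+6·6=33) = 6 (attained by i=2)
Answer: p(3) = 0; p(2) = -2; p(4) = 2; p(6) = 6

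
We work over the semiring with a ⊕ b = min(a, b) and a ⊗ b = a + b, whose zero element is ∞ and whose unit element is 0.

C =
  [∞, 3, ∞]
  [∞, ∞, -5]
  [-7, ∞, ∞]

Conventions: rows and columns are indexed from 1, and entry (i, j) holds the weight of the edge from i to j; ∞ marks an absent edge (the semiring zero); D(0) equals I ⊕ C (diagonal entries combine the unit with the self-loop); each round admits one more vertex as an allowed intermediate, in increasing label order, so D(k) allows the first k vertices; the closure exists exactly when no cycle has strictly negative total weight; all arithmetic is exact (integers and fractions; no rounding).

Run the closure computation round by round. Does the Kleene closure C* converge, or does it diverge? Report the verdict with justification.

D(0):
  [0, 3, ∞]
  [∞, 0, -5]
  [-7, ∞, 0]
D(1):
  [0, 3, ∞]
  [∞, 0, -5]
  [-7, -4, 0]
Detection: at round 2, diagonal entry (3, 3) turns strictly negative.
Key observation: the cycle 3->1->2->3 has total weight (-7) + 3 + (-5), which is strictly negative.
Answer: DIVERGES — negative cycle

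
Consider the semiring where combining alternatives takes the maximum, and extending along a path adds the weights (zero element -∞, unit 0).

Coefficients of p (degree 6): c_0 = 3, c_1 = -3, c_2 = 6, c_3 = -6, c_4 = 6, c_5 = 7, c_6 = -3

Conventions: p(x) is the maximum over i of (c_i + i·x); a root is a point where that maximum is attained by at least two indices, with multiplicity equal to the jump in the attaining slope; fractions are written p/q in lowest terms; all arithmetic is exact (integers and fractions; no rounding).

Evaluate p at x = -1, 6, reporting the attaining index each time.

p(-1) = max(3+0·(-1)=3, -3+1·(-1)=-4, 6+2·(-1)=4, -6+3·(-1)=-9, 6+4·(-1)=2, 7+5·(-1)=2, -3+6·(-1)=-9) = 4 (attained by i=2)
p(6) = max(3+0·6=3, -3+1·6=3, 6+2·6=18, -6+3·6=12, 6+4·6=30, 7+5·6=37, -3+6·6=33) = 37 (attained by i=5)
Answer: p(-1) = 4; p(6) = 37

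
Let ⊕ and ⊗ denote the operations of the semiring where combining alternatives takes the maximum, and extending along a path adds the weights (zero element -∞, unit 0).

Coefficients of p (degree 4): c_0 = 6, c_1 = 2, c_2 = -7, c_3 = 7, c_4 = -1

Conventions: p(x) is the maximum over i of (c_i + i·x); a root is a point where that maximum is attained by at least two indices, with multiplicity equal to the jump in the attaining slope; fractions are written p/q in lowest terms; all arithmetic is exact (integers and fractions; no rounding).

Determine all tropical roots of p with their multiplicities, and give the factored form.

hull edge (i=0, c=6) to (i=3, c=7): slope 1/3, span 3
hull edge (i=3, c=7) to (i=4, c=-1): slope -8, span 1
Factored form: p(x) = -1 ⊗ (x ⊕ (-1/3)) ⊗ (x ⊕ (-1/3)) ⊗ (x ⊕ (-1/3)) ⊗ (x ⊕ 8)
Answer: roots = -1/3 (mult 3), 8 (mult 1)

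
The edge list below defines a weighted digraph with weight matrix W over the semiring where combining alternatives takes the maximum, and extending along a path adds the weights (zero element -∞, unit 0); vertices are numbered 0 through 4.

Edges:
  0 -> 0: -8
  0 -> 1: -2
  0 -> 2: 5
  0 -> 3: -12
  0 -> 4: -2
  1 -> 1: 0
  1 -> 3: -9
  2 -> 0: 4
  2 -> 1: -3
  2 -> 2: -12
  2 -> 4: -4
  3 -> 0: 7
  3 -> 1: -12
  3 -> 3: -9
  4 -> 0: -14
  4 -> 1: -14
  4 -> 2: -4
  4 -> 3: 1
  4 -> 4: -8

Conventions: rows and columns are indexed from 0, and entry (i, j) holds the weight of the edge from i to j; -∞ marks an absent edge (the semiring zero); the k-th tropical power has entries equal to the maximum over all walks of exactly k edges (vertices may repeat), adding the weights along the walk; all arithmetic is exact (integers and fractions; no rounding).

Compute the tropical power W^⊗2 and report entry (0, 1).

W^⊗2:
  [9, 2, -3, -1, 1]
  [-2, 0, -∞, -9, -∞]
  [-4, 2, 9, -3, 2]
  [-1, 5, 12, -5, 5]
  [8, -7, -9, -7, -8]
Key observation: the optimum is the walk 0->2->1, with weight 5 + (-3) = 2.
Optimal value attained by: walk 0->2->1.
Answer: (W^⊗2)[0][1] = 2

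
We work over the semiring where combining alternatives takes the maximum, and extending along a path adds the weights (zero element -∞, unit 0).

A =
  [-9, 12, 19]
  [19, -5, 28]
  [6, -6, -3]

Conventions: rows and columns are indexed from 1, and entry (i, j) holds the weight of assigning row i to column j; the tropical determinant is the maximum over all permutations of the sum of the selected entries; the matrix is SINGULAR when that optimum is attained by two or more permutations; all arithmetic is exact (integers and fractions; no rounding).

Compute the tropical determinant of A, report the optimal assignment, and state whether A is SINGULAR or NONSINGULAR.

σ = (1, 2, 3): (-9) + (-5) + (-3) = -17
σ = (1, 3, 2): (-9) + 28 + (-6) = 13
σ = (2, 1, 3): 12 + 19 + (-3) = 28
σ = (2, 3, 1): 12 + 28 + 6 = 46
σ = (3, 1, 2): 19 + 19 + (-6) = 32
σ = (3, 2, 1): 19 + (-5) + 6 = 20
Optimal value attained by: σ = (2, 3, 1).
Answer: det⊕(A) = 46; verdict: NONSINGULAR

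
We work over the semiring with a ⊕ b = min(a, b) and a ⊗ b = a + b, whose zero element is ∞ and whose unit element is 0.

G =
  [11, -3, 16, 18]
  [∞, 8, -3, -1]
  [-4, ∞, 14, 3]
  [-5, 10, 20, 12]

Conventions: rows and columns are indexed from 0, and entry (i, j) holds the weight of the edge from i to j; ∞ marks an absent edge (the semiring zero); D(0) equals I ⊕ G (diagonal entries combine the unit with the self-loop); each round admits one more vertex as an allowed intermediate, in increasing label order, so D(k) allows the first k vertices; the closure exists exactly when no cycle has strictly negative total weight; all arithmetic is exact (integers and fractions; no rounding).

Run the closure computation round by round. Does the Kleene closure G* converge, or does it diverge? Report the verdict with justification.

D(0):
  [0, -3, 16, 18]
  [∞, 0, -3, -1]
  [-4, ∞, 0, 3]
  [-5, 10, 20, 0]
D(1):
  [0, -3, 16, 18]
  [∞, 0, -3, -1]
  [-4, -7, 0, 3]
  [-5, -8, 11, 0]
Detection: at round 2, diagonal entry (2, 2) turns strictly negative.
Key observation: the cycle 2->0->1->2 has total weight (-4) + (-3) + (-3), which is strictly negative.
Answer: DIVERGES — negative cycle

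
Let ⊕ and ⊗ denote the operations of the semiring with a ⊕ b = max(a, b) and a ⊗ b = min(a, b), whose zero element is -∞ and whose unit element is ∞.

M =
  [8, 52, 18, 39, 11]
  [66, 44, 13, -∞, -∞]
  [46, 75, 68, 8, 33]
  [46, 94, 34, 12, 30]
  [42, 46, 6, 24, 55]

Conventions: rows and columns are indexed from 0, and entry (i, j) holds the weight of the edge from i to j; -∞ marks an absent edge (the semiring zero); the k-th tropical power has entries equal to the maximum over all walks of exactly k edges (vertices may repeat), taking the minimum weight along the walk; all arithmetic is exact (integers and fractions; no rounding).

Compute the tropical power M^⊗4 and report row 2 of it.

M^⊗2:
  [52, 44, 34, 12, 30]
  [44, 52, 18, 39, 13]
  [66, 68, 68, 39, 33]
  [66, 46, 34, 39, 33]
  [46, 46, 24, 39, 55]
M^⊗3:
  [44, 52, 34, 39, 33]
  [52, 44, 34, 39, 30]
  [66, 68, 68, 39, 33]
  [46, 52, 34, 39, 33]
  [46, 46, 34, 39, 55]
M^⊗4:
  [52, 44, 34, 39, 33]
  [44, 52, 34, 39, 33]
  [66, 68, 68, 39, 33]
  [52, 46, 34, 39, 33]
  [46, 46, 34, 39, 55]
Answer: row 2 of M^⊗4 = [66, 68, 68, 39, 33]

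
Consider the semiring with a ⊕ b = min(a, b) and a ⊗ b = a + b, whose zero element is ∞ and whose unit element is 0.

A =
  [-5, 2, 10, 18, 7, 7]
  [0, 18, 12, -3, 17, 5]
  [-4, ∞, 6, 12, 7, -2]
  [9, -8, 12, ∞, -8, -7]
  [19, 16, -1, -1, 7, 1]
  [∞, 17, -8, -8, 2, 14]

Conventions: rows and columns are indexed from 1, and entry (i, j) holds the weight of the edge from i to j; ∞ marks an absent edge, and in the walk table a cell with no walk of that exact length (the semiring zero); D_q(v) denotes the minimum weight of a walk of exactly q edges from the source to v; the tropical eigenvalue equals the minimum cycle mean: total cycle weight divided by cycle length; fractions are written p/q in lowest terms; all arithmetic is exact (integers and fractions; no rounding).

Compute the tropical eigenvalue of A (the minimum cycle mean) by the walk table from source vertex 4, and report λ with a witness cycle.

q=0: [∞, ∞, ∞, 0, ∞, ∞]
q=1: [9, -8, 12, ∞, -8, -7]
q=2: [-8, 8, -15, -15, -5, -7]
q=3: [-19, -23, -15, -15, -23, -22]
q=4: [-24, -23, -30, -30, -23, -22]
q=5: [-34, -38, -30, -30, -38, -37]
q=6: [-39, -38, -45, -45, -38, -37]
Optimal cycle mean attained by: cycle 4->6->4, total (-7) + (-8), length 2.
Answer: λ = -15/2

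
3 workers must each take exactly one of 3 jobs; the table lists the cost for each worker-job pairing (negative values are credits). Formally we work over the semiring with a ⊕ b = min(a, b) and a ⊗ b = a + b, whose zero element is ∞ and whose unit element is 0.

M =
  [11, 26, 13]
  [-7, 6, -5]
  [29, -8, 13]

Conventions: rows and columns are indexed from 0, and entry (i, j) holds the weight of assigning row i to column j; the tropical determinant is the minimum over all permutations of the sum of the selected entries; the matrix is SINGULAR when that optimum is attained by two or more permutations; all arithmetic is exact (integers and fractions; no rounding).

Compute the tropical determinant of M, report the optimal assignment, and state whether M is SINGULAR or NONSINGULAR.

σ = (0, 1, 2): 11 + 6 + 13 = 30
σ = (0, 2, 1): 11 + (-5) + (-8) = -2
σ = (1, 0, 2): 26 + (-7) + 13 = 32
σ = (1, 2, 0): 26 + (-5) + 29 = 50
σ = (2, 0, 1): 13 + (-7) + (-8) = -2
σ = (2, 1, 0): 13 + 6 + 29 = 48
Optimal value attained by: σ = (0, 2, 1).
Answer: det⊕(M) = -2; verdict: SINGULAR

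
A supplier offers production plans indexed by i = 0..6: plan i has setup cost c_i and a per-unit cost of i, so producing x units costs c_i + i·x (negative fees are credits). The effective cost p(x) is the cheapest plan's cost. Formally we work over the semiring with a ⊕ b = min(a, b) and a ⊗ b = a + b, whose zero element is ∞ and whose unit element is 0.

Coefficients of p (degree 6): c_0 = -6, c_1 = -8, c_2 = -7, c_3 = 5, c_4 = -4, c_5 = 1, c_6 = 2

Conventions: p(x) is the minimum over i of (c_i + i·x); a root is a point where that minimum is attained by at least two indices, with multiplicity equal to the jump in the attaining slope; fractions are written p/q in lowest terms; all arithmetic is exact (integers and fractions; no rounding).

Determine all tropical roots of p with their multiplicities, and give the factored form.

hull edge (i=0, c=-6) to (i=1, c=-8): slope -2, span 1
hull edge (i=1, c=-8) to (i=2, c=-7): slope 1, span 1
hull edge (i=2, c=-7) to (i=4, c=-4): slope 3/2, span 2
hull edge (i=4, c=-4) to (i=6, c=2): slope 3, span 2
Factored form: p(x) = 2 ⊗ (x ⊕ (-3)) ⊗ (x ⊕ (-3)) ⊗ (x ⊕ (-3/2)) ⊗ (x ⊕ (-3/2)) ⊗ (x ⊕ (-1)) ⊗ (x ⊕ 2)
Answer: roots = -3 (mult 2), -3/2 (mult 2), -1 (mult 1), 2 (mult 1)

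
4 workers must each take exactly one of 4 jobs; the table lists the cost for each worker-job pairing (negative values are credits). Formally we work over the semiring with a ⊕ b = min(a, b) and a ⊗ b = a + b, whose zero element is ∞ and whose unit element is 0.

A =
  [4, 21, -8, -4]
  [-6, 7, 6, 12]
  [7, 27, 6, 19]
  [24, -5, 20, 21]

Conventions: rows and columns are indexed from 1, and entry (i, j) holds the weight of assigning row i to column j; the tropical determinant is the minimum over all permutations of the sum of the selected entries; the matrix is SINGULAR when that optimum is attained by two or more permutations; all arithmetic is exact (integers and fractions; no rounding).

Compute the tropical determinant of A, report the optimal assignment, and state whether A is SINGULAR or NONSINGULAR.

σ = (1, 2, 3, 4): 4 + 7 + 6 + 21 = 38
σ = (1, 2, 4, 3): 4 + 7 + 19 + 20 = 50
σ = (1, 3, 2, 4): 4 + 6 + 27 + 21 = 58
σ = (1, 3, 4, 2): 4 + 6 + 19 + (-5) = 24
σ = (1, 4, 2, 3): 4 + 12 + 27 + 20 = 63
σ = (1, 4, 3, 2): 4 + 12 + 6 + (-5) = 17
σ = (2, 1, 3, 4): 21 + (-6) + 6 + 21 = 42
σ = (2, 1, 4, 3): 21 + (-6) + 19 + 20 = 54
σ = (2, 3, 1, 4): 21 + 6 + 7 + 21 = 55
σ = (2, 3, 4, 1): 21 + 6 + 19 + 24 = 70
σ = (2, 4, 1, 3): 21 + 12 + 7 + 20 = 60
σ = (2, 4, 3, 1): 21 + 12 + 6 + 24 = 63
σ = (3, 1, 2, 4): (-8) + (-6) + 27 + 21 = 34
σ = (3, 1, 4, 2): (-8) + (-6) + 19 + (-5) = 0
σ = (3, 2, 1, 4): (-8) + 7 + 7 + 21 = 27
σ = (3, 2, 4, 1): (-8) + 7 + 19 + 24 = 42
σ = (3, 4, 1, 2): (-8) + 12 + 7 + (-5) = 6
σ = (3, 4, 2, 1): (-8) + 12 + 27 + 24 = 55
σ = (4, 1, 2, 3): (-4) + (-6) + 27 + 20 = 37
σ = (4, 1, 3, 2): (-4) + (-6) + 6 + (-5) = -9
σ = (4, 2, 1, 3): (-4) + 7 + 7 + 20 = 30
σ = (4, 2, 3, 1): (-4) + 7 + 6 + 24 = 33
σ = (4, 3, 1, 2): (-4) + 6 + 7 + (-5) = 4
σ = (4, 3, 2, 1): (-4) + 6 + 27 + 24 = 53
Optimal value attained by: σ = (4, 1, 3, 2).
Answer: det⊕(A) = -9; verdict: NONSINGULAR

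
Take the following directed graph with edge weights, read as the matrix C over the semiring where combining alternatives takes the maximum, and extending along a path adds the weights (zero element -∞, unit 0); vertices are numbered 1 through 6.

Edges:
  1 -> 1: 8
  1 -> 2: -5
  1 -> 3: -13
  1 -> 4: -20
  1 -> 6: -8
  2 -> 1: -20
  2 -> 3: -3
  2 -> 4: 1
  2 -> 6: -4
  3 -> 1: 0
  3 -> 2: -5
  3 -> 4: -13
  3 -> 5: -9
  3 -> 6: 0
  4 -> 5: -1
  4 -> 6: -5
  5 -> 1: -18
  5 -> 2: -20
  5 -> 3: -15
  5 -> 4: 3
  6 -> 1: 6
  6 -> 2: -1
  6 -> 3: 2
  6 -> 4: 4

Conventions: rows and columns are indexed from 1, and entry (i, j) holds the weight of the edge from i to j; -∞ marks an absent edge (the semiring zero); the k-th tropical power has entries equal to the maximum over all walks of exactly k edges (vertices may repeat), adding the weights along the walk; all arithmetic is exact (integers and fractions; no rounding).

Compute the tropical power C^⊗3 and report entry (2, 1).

C^⊗2:
  [16, 3, -5, -4, -21, 0]
  [2, -5, -2, 0, 0, -3]
  [8, -1, 2, 4, -14, -8]
  [1, -6, -3, 2, -∞, -∞]
  [-10, -20, -23, -19, 2, -2]
  [14, 1, -4, 0, 3, 2]
C^⊗3:
  [24, 11, 3, 4, -5, 8]
  [10, -3, -1, 3, -1, -2]
  [16, 3, -4, 0, 3, 2]
  [9, -4, -9, -5, 1, -3]
  [4, -3, 0, 5, -20, -18]
  [22, 9, 4, 6, -1, 6]
Key observation: the optimum is the walk 2->6->1->1, with weight (-4) + 6 + 8 = 10.
Optimal value attained by: walk 2->6->1->1.
Answer: (C^⊗3)[2][1] = 10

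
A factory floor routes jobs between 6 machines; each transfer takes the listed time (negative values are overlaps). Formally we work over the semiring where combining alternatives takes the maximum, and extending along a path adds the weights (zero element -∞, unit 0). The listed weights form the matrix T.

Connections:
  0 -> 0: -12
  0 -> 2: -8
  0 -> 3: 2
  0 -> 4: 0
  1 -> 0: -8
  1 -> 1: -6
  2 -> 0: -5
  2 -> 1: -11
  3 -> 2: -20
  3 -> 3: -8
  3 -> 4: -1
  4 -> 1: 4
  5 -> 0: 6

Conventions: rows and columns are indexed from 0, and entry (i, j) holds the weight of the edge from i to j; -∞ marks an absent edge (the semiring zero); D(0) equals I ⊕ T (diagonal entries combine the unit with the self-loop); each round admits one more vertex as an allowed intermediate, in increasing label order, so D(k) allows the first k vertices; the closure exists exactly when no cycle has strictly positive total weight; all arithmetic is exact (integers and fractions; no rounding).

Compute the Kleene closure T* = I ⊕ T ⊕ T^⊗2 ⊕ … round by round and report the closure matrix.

D(0):
  [0, -∞, -8, 2, 0, -∞]
  [-8, 0, -∞, -∞, -∞, -∞]
  [-5, -11, 0, -∞, -∞, -∞]
  [-∞, -∞, -20, 0, -1, -∞]
  [-∞, 4, -∞, -∞, 0, -∞]
  [6, -∞, -∞, -∞, -∞, 0]
D(1):
  [0, -∞, -8, 2, 0, -∞]
  [-8, 0, -16, -6, -8, -∞]
  [-5, -11, 0, -3, -5, -∞]
  [-∞, -∞, -20, 0, -1, -∞]
  [-∞, 4, -∞, -∞, 0, -∞]
  [6, -∞, -2, 8, 6, 0]
D(2):
  [0, -∞, -8, 2, 0, -∞]
  [-8, 0, -16, -6, -8, -∞]
  [-5, -11, 0, -3, -5, -∞]
  [-∞, -∞, -20, 0, -1, -∞]
  [-4, 4, -12, -2, 0, -∞]
  [6, -∞, -2, 8, 6, 0]
D(3):
  [0, -19, -8, 2, 0, -∞]
  [-8, 0, -16, -6, -8, -∞]
  [-5, -11, 0, -3, -5, -∞]
  [-25, -31, -20, 0, -1, -∞]
  [-4, 4, -12, -2, 0, -∞]
  [6, -13, -2, 8, 6, 0]
D(4):
  [0, -19, -8, 2, 1, -∞]
  [-8, 0, -16, -6, -7, -∞]
  [-5, -11, 0, -3, -4, -∞]
  [-25, -31, -20, 0, -1, -∞]
  [-4, 4, -12, -2, 0, -∞]
  [6, -13, -2, 8, 7, 0]
D(5):
  [0, 5, -8, 2, 1, -∞]
  [-8, 0, -16, -6, -7, -∞]
  [-5, 0, 0, -3, -4, -∞]
  [-5, 3, -13, 0, -1, -∞]
  [-4, 4, -12, -2, 0, -∞]
  [6, 11, -2, 8, 7, 0]
D(6):
  [0, 5, -8, 2, 1, -∞]
  [-8, 0, -16, -6, -7, -∞]
  [-5, 0, 0, -3, -4, -∞]
  [-5, 3, -13, 0, -1, -∞]
  [-4, 4, -12, -2, 0, -∞]
  [6, 11, -2, 8, 7, 0]
Answer: T* = [[0, 5, -8, 2, 1, -∞], [-8, 0, -16, -6, -7, -∞], [-5, 0, 0, -3, -4, -∞], [-5, 3, -13, 0, -1, -∞], [-4, 4, -12, -2, 0, -∞], [6, 11, -2, 8, 7, 0]]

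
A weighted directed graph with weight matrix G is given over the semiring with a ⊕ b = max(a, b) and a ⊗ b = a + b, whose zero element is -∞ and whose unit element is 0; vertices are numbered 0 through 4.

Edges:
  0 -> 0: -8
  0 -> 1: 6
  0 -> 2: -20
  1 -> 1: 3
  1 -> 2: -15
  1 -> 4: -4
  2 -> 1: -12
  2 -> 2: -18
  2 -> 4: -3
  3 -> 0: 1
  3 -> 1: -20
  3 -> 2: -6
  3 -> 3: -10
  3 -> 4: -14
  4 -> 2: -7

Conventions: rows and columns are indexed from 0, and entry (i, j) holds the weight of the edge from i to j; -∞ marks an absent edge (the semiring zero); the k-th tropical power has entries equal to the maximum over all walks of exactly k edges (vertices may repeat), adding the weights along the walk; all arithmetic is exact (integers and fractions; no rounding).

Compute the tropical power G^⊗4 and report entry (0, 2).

G^⊗2:
  [-16, 9, -9, -∞, 2]
  [-∞, 6, -11, -∞, -1]
  [-∞, -9, -10, -∞, -16]
  [-7, 7, -16, -20, -9]
  [-∞, -19, -25, -∞, -10]
G^⊗3:
  [-24, 12, -5, -∞, 5]
  [-∞, 9, -8, -∞, 2]
  [-∞, -6, -23, -∞, -13]
  [-15, 10, -8, -30, 3]
  [-∞, -16, -17, -∞, -23]
G^⊗4:
  [-32, 15, -2, -∞, 8]
  [-∞, 12, -5, -∞, 5]
  [-∞, -3, -20, -∞, -10]
  [-23, 13, -4, -40, 6]
  [-∞, -13, -30, -∞, -20]
Key observation: the optimum is the walk 0->1->1->4->2, with weight 6 + 3 + (-4) + (-7) = -2.
Optimal value attained by: walk 0->1->1->4->2.
Answer: (G^⊗4)[0][2] = -2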